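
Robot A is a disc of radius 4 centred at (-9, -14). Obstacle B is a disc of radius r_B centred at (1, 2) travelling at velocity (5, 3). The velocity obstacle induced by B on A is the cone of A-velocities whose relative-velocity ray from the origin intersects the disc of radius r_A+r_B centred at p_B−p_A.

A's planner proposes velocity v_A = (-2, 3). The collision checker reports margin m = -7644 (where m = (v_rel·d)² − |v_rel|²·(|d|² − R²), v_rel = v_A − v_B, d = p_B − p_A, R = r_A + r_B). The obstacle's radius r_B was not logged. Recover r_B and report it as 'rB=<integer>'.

m = -7644
d = (10, 16);  v_rel = (-7, 0),  |v_rel|² = 49
v_rel×d = (-7)·(16) − (0)·(10) = -112
since m = R²·49 − (-112)²:  R² = (12544 + -7644) / 49 = 100
R = √100 = 10  ⇒  r_B = 10 − 4 = 6

rB=6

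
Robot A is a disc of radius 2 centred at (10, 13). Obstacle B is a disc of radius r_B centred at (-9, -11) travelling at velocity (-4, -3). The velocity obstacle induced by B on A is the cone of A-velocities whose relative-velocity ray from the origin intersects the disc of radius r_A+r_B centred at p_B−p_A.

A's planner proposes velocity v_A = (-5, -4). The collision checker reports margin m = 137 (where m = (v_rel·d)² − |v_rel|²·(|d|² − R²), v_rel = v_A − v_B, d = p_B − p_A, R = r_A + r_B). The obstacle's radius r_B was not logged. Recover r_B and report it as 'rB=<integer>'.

m = 137
d = (-19, -24);  v_rel = (-1, -1),  |v_rel|² = 2
v_rel×d = (-1)·(-24) − (-1)·(-19) = 5
since m = R²·2 − 5²:  R² = (25 + 137) / 2 = 81
R = √81 = 9  ⇒  r_B = 9 − 2 = 7

rB=7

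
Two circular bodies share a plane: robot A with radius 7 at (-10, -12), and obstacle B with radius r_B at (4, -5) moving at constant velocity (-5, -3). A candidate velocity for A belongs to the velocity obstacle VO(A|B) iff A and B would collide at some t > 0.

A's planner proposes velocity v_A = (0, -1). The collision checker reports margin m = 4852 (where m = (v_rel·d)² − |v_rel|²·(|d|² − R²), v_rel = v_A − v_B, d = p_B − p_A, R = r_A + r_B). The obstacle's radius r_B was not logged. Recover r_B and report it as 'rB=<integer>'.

m = 4852
d = (14, 7);  v_rel = (5, 2),  |v_rel|² = 29
v_rel×d = (5)·(7) − (2)·(14) = 7
since m = R²·29 − 7²:  R² = (49 + 4852) / 29 = 169
R = √169 = 13  ⇒  r_B = 13 − 7 = 6

rB=6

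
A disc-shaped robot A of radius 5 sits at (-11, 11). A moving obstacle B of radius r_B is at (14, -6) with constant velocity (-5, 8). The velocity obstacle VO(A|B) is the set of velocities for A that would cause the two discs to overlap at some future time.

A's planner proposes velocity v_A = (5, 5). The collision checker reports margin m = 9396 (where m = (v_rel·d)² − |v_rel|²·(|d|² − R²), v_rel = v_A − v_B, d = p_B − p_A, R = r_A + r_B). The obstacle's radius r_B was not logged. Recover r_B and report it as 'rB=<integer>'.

m = 9396
d = (25, -17);  v_rel = (10, -3),  |v_rel|² = 109
v_rel×d = (10)·(-17) − (-3)·(25) = -95
since m = R²·109 − (-95)²:  R² = (9025 + 9396) / 109 = 169
R = √169 = 13  ⇒  r_B = 13 − 5 = 8

rB=8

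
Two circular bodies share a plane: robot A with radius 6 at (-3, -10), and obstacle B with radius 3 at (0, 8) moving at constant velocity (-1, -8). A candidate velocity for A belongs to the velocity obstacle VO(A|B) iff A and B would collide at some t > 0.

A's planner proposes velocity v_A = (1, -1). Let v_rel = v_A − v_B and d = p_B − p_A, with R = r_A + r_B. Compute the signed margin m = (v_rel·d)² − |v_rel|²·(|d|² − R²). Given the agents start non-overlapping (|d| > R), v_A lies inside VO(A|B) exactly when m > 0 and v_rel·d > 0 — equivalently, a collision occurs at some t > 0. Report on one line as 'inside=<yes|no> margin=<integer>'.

d = (3, 18),  |d|² = 333;  R = 6+3 = 9,  c = 333−9² = 252
v_rel = (2, 7),  |v_rel|² = 53;  v_rel·d = (2)·(3) + (7)·(18) = 132
53·t² − 264·t + 252 = 0  ⇒  m = 132² − 53·252 = 4068
m = 4068 > 0,  v_rel·d = 132 > 0  ⇒  inside

inside=yes margin=4068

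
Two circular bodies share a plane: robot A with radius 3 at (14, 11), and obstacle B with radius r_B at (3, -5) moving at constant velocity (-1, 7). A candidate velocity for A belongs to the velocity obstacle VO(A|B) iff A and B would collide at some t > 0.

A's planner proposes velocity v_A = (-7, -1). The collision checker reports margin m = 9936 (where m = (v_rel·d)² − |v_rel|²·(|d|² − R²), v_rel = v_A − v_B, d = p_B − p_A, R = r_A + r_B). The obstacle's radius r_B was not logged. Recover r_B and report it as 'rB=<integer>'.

m = 9936
d = (-11, -16);  v_rel = (-6, -8),  |v_rel|² = 100
v_rel×d = (-6)·(-16) − (-8)·(-11) = 8
since m = R²·100 − 8²:  R² = (64 + 9936) / 100 = 100
R = √100 = 10  ⇒  r_B = 10 − 3 = 7

rB=7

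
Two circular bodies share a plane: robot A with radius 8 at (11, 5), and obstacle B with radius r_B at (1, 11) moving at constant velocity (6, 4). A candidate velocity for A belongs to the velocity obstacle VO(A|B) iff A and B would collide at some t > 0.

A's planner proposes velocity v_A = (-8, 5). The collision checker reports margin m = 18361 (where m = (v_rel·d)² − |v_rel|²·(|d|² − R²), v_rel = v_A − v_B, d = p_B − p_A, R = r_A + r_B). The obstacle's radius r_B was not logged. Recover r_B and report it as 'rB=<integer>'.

m = 18361
d = (-10, 6);  v_rel = (-14, 1),  |v_rel|² = 197
v_rel×d = (-14)·(6) − (1)·(-10) = -74
since m = R²·197 − (-74)²:  R² = (5476 + 18361) / 197 = 121
R = √121 = 11  ⇒  r_B = 11 − 8 = 3

rB=3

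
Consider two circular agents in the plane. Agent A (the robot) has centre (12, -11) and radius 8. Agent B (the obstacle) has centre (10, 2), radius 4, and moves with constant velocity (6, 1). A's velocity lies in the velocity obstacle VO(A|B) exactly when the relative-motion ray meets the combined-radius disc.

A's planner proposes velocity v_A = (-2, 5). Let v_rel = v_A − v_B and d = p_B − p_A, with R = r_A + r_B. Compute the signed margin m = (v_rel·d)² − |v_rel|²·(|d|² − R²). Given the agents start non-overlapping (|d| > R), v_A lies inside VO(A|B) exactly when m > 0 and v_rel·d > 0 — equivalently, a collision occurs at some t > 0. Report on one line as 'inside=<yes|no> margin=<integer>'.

d = (-2, 13),  |d|² = 173;  R = 8+4 = 12,  c = 173−12² = 29
v_rel = (-8, 4),  |v_rel|² = 80;  v_rel·d = (-8)·(-2) + (4)·(13) = 68
80·t² − 136·t + 29 = 0  ⇒  m = 68² − 80·29 = 2304
m = 2304 > 0,  v_rel·d = 68 > 0  ⇒  inside

inside=yes margin=2304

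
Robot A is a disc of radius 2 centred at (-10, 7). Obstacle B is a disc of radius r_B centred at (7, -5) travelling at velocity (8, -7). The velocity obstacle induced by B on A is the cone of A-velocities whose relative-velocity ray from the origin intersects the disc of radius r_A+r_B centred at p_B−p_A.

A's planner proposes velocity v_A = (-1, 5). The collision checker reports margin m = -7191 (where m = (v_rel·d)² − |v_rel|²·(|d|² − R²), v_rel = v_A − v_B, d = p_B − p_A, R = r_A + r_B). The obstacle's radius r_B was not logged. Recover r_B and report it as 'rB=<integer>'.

m = -7191
d = (17, -12);  v_rel = (-9, 12),  |v_rel|² = 225
v_rel×d = (-9)·(-12) − (12)·(17) = -96
since m = R²·225 − (-96)²:  R² = (9216 + -7191) / 225 = 9
R = √9 = 3  ⇒  r_B = 3 − 2 = 1

rB=1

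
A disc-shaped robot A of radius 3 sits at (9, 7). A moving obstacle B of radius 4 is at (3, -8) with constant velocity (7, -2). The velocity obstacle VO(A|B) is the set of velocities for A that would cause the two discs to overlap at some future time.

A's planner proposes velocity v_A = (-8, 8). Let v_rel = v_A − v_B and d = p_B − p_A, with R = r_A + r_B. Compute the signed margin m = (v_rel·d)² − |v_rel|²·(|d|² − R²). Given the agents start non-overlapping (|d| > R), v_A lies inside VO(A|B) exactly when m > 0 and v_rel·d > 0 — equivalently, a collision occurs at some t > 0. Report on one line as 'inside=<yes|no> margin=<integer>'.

d = (-6, -15),  |d|² = 261;  R = 3+4 = 7,  c = 261−7² = 212
v_rel = (-15, 10),  |v_rel|² = 325;  v_rel·d = (-15)·(-6) + (10)·(-15) = -60
325·t² + 120·t + 212 = 0  ⇒  m = (-60)² − 325·212 = -65300
m = -65300 < 0,  v_rel·d = -60 < 0  ⇒  outside

inside=no margin=-65300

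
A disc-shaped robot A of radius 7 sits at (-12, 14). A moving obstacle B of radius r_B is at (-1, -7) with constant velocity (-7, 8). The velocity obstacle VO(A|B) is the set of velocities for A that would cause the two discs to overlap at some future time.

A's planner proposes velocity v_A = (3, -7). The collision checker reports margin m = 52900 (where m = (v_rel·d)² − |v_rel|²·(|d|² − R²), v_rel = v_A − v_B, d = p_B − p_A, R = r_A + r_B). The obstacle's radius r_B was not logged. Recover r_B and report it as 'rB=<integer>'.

m = 52900
d = (11, -21);  v_rel = (10, -15),  |v_rel|² = 325
v_rel×d = (10)·(-21) − (-15)·(11) = -45
since m = R²·325 − (-45)²:  R² = (2025 + 52900) / 325 = 169
R = √169 = 13  ⇒  r_B = 13 − 7 = 6

rB=6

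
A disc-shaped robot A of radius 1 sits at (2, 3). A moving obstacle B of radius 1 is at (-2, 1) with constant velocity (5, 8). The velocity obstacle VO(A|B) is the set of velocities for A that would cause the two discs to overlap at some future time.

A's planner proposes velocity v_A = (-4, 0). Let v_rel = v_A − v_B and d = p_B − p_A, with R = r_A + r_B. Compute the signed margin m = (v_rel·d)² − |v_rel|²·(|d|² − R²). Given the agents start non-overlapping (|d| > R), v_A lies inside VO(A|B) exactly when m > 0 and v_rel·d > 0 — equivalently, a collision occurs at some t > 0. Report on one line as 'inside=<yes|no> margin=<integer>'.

d = (-4, -2),  |d|² = 20;  R = 1+1 = 2,  c = 20−2² = 16
v_rel = (-9, -8),  |v_rel|² = 145;  v_rel·d = (-9)·(-4) + (-8)·(-2) = 52
145·t² − 104·t + 16 = 0  ⇒  m = 52² − 145·16 = 384
m = 384 > 0,  v_rel·d = 52 > 0  ⇒  inside

inside=yes margin=384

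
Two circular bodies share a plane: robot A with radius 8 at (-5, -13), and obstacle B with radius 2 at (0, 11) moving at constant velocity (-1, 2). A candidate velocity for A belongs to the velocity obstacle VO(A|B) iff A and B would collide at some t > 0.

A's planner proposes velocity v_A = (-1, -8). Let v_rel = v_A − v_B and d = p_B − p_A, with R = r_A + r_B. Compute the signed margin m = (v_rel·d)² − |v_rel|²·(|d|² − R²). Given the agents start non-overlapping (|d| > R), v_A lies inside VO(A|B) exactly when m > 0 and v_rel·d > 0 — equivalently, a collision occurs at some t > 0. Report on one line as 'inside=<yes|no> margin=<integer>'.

d = (5, 24),  |d|² = 601;  R = 8+2 = 10,  c = 601−10² = 501
v_rel = (0, -10),  |v_rel|² = 100;  v_rel·d = (0)·(5) + (-10)·(24) = -240
100·t² + 480·t + 501 = 0  ⇒  m = (-240)² − 100·501 = 7500
m = 7500 > 0,  v_rel·d = -240 < 0  ⇒  outside

inside=no margin=7500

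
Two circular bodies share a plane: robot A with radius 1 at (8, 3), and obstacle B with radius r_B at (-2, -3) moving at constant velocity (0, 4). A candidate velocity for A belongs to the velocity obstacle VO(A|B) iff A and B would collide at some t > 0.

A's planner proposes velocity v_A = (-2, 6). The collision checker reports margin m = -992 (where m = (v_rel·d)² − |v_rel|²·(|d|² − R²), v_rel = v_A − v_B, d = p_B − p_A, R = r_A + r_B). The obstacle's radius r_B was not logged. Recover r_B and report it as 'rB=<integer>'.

m = -992
d = (-10, -6);  v_rel = (-2, 2),  |v_rel|² = 8
v_rel×d = (-2)·(-6) − (2)·(-10) = 32
since m = R²·8 − 32²:  R² = (1024 + -992) / 8 = 4
R = √4 = 2  ⇒  r_B = 2 − 1 = 1

rB=1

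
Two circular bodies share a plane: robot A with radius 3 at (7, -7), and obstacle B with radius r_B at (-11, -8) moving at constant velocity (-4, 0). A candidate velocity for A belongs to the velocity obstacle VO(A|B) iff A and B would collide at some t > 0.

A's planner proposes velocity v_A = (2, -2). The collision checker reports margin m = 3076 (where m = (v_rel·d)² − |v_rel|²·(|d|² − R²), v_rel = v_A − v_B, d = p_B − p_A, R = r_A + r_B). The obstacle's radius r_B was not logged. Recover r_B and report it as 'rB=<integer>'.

m = 3076
d = (-18, -1);  v_rel = (6, -2),  |v_rel|² = 40
v_rel×d = (6)·(-1) − (-2)·(-18) = -42
since m = R²·40 − (-42)²:  R² = (1764 + 3076) / 40 = 121
R = √121 = 11  ⇒  r_B = 11 − 3 = 8

rB=8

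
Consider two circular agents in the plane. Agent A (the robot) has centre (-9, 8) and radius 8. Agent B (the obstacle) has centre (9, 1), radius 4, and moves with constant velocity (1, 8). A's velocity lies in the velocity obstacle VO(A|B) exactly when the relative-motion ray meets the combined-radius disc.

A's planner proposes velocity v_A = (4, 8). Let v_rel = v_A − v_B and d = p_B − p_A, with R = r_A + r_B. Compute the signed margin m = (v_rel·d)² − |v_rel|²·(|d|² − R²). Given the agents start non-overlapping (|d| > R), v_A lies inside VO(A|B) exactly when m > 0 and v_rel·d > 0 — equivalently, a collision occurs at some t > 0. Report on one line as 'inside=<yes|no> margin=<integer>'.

d = (18, -7),  |d|² = 373;  R = 8+4 = 12,  c = 373−12² = 229
v_rel = (3, 0),  |v_rel|² = 9;  v_rel·d = (3)·(18) + (0)·(-7) = 54
9·t² − 108·t + 229 = 0  ⇒  m = 54² − 9·229 = 855
m = 855 > 0,  v_rel·d = 54 > 0  ⇒  inside

inside=yes margin=855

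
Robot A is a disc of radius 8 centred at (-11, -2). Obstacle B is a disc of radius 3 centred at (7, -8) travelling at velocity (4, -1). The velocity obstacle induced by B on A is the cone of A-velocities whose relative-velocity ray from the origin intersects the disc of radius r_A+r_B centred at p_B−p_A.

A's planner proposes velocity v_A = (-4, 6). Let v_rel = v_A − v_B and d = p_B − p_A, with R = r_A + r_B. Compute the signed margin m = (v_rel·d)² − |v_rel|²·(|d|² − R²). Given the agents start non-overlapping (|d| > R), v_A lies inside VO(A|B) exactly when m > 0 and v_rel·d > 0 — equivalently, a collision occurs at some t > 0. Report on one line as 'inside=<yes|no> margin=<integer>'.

d = (18, -6),  |d|² = 360;  R = 8+3 = 11,  c = 360−11² = 239
v_rel = (-8, 7),  |v_rel|² = 113;  v_rel·d = (-8)·(18) + (7)·(-6) = -186
113·t² + 372·t + 239 = 0  ⇒  m = (-186)² − 113·239 = 7589
m = 7589 > 0,  v_rel·d = -186 < 0  ⇒  outside

inside=no margin=7589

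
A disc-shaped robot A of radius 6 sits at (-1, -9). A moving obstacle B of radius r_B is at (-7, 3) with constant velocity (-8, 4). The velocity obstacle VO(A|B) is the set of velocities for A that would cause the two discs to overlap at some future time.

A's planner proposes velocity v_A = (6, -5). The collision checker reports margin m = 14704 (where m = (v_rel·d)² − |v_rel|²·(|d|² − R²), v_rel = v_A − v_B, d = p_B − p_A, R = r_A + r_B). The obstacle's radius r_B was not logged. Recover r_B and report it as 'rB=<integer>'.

m = 14704
d = (-6, 12);  v_rel = (14, -9),  |v_rel|² = 277
v_rel×d = (14)·(12) − (-9)·(-6) = 114
since m = R²·277 − 114²:  R² = (12996 + 14704) / 277 = 100
R = √100 = 10  ⇒  r_B = 10 − 6 = 4

rB=4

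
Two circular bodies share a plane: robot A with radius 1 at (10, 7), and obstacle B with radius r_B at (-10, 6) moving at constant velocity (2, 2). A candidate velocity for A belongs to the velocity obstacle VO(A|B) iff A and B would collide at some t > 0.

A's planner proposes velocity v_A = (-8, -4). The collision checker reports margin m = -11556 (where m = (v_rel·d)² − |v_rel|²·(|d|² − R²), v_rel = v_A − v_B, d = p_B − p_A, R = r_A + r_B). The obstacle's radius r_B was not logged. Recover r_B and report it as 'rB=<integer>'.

m = -11556
d = (-20, -1);  v_rel = (-10, -6),  |v_rel|² = 136
v_rel×d = (-10)·(-1) − (-6)·(-20) = -110
since m = R²·136 − (-110)²:  R² = (12100 + -11556) / 136 = 4
R = √4 = 2  ⇒  r_B = 2 − 1 = 1

rB=1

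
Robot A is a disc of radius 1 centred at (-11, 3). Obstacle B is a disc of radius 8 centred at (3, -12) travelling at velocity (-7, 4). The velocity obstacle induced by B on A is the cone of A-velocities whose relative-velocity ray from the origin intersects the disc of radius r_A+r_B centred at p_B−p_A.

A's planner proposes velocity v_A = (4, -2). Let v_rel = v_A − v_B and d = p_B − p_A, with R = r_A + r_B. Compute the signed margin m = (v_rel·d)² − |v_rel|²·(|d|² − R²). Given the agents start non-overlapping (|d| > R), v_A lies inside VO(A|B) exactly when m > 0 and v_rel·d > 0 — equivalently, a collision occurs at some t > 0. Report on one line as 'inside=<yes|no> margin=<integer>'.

d = (14, -15),  |d|² = 421;  R = 1+8 = 9,  c = 421−9² = 340
v_rel = (11, -6),  |v_rel|² = 157;  v_rel·d = (11)·(14) + (-6)·(-15) = 244
157·t² − 488·t + 340 = 0  ⇒  m = 244² − 157·340 = 6156
m = 6156 > 0,  v_rel·d = 244 > 0  ⇒  inside

inside=yes margin=6156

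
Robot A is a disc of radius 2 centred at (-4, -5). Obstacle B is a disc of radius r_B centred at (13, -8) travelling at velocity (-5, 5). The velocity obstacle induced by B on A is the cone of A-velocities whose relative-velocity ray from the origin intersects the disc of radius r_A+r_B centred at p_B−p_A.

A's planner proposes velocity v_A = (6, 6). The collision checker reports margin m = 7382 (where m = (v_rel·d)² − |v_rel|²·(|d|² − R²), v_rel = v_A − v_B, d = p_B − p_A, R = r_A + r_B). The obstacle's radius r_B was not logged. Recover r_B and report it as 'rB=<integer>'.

m = 7382
d = (17, -3);  v_rel = (11, 1),  |v_rel|² = 122
v_rel×d = (11)·(-3) − (1)·(17) = -50
since m = R²·122 − (-50)²:  R² = (2500 + 7382) / 122 = 81
R = √81 = 9  ⇒  r_B = 9 − 2 = 7

rB=7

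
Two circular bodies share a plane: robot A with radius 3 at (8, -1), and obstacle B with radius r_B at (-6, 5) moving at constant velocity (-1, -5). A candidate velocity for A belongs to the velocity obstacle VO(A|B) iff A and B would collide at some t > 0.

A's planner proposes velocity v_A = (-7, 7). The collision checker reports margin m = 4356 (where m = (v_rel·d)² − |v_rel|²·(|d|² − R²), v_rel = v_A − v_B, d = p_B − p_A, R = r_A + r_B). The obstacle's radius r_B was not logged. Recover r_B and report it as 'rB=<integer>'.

m = 4356
d = (-14, 6);  v_rel = (-6, 12),  |v_rel|² = 180
v_rel×d = (-6)·(6) − (12)·(-14) = 132
since m = R²·180 − 132²:  R² = (17424 + 4356) / 180 = 121
R = √121 = 11  ⇒  r_B = 11 − 3 = 8

rB=8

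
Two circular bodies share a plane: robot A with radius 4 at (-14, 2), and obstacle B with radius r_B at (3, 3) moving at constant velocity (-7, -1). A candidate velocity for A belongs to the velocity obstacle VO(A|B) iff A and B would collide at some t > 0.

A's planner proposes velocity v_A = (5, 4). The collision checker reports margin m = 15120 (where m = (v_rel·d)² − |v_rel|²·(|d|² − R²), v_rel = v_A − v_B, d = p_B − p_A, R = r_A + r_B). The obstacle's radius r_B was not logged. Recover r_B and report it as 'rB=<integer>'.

m = 15120
d = (17, 1);  v_rel = (12, 5),  |v_rel|² = 169
v_rel×d = (12)·(1) − (5)·(17) = -73
since m = R²·169 − (-73)²:  R² = (5329 + 15120) / 169 = 121
R = √121 = 11  ⇒  r_B = 11 − 4 = 7

rB=7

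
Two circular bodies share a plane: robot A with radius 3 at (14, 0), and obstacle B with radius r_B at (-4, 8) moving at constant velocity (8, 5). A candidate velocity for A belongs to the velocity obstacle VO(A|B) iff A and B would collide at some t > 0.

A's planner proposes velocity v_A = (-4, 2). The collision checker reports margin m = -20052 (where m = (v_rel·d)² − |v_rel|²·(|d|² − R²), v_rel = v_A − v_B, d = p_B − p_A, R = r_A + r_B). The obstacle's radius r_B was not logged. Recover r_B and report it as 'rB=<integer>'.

m = -20052
d = (-18, 8);  v_rel = (-12, -3),  |v_rel|² = 153
v_rel×d = (-12)·(8) − (-3)·(-18) = -150
since m = R²·153 − (-150)²:  R² = (22500 + -20052) / 153 = 16
R = √16 = 4  ⇒  r_B = 4 − 3 = 1

rB=1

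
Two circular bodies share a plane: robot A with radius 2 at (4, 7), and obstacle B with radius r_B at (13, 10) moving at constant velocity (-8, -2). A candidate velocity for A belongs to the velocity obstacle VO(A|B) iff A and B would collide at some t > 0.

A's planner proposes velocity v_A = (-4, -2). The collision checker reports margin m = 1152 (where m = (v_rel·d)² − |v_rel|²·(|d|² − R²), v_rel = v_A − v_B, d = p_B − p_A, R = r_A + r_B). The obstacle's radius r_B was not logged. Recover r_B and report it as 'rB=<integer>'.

m = 1152
d = (9, 3);  v_rel = (4, 0),  |v_rel|² = 16
v_rel×d = (4)·(3) − (0)·(9) = 12
since m = R²·16 − 12²:  R² = (144 + 1152) / 16 = 81
R = √81 = 9  ⇒  r_B = 9 − 2 = 7

rB=7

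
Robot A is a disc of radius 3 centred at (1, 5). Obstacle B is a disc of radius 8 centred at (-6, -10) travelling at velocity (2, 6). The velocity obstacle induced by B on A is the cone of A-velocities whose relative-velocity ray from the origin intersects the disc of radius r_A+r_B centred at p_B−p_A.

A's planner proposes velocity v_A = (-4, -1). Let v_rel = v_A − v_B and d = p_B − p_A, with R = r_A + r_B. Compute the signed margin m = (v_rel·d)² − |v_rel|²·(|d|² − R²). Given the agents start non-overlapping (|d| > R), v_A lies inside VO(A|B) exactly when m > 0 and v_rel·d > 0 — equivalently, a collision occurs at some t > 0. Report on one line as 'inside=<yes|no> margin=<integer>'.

d = (-7, -15),  |d|² = 274;  R = 3+8 = 11,  c = 274−11² = 153
v_rel = (-6, -7),  |v_rel|² = 85;  v_rel·d = (-6)·(-7) + (-7)·(-15) = 147
85·t² − 294·t + 153 = 0  ⇒  m = 147² − 85·153 = 8604
m = 8604 > 0,  v_rel·d = 147 > 0  ⇒  inside

inside=yes margin=8604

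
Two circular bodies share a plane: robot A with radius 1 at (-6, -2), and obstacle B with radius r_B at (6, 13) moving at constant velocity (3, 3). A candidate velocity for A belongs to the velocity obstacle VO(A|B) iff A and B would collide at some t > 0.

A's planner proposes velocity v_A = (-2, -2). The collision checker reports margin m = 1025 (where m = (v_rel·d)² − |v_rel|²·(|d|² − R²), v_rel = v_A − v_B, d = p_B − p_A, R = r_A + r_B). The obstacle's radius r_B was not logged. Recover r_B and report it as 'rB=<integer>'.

m = 1025
d = (12, 15);  v_rel = (-5, -5),  |v_rel|² = 50
v_rel×d = (-5)·(15) − (-5)·(12) = -15
since m = R²·50 − (-15)²:  R² = (225 + 1025) / 50 = 25
R = √25 = 5  ⇒  r_B = 5 − 1 = 4

rB=4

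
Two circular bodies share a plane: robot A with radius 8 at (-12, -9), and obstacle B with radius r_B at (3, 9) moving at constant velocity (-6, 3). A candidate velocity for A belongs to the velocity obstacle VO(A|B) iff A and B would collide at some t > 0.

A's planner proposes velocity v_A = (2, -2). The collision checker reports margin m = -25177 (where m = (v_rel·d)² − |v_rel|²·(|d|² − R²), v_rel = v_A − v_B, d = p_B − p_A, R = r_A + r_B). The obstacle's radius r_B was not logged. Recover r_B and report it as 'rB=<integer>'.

m = -25177
d = (15, 18);  v_rel = (8, -5),  |v_rel|² = 89
v_rel×d = (8)·(18) − (-5)·(15) = 219
since m = R²·89 − 219²:  R² = (47961 + -25177) / 89 = 256
R = √256 = 16  ⇒  r_B = 16 − 8 = 8

rB=8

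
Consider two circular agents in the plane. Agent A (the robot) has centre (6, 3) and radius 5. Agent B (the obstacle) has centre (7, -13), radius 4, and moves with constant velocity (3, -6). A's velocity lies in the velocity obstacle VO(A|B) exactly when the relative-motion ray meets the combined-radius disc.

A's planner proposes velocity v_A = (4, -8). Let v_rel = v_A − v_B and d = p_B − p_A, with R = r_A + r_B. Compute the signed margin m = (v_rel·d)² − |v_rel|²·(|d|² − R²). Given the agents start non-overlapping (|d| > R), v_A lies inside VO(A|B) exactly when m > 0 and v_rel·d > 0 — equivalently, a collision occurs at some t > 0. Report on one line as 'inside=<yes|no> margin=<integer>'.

d = (1, -16),  |d|² = 257;  R = 5+4 = 9,  c = 257−9² = 176
v_rel = (1, -2),  |v_rel|² = 5;  v_rel·d = (1)·(1) + (-2)·(-16) = 33
5·t² − 66·t + 176 = 0  ⇒  m = 33² − 5·176 = 209
m = 209 > 0,  v_rel·d = 33 > 0  ⇒  inside

inside=yes margin=209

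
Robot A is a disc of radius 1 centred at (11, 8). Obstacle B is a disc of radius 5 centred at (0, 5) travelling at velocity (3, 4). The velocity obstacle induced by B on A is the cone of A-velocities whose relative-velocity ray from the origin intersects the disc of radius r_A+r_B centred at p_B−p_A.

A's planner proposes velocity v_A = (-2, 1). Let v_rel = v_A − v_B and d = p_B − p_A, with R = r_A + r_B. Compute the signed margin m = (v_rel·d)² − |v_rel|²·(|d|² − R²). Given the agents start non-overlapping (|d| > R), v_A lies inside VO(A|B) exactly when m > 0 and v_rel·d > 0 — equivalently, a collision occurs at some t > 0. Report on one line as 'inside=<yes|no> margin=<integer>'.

d = (-11, -3),  |d|² = 130;  R = 1+5 = 6,  c = 130−6² = 94
v_rel = (-5, -3),  |v_rel|² = 34;  v_rel·d = (-5)·(-11) + (-3)·(-3) = 64
34·t² − 128·t + 94 = 0  ⇒  m = 64² − 34·94 = 900
m = 900 > 0,  v_rel·d = 64 > 0  ⇒  inside

inside=yes margin=900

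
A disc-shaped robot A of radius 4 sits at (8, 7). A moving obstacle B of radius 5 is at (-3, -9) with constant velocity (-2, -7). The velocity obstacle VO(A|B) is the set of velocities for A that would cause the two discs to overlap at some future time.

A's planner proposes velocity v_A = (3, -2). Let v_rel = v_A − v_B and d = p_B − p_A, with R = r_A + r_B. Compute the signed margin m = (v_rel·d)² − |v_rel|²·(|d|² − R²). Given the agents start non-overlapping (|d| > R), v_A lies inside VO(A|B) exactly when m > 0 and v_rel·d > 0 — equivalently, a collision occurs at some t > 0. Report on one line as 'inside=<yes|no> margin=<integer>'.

d = (-11, -16),  |d|² = 377;  R = 4+5 = 9,  c = 377−9² = 296
v_rel = (5, 5),  |v_rel|² = 50;  v_rel·d = (5)·(-11) + (5)·(-16) = -135
50·t² + 270·t + 296 = 0  ⇒  m = (-135)² − 50·296 = 3425
m = 3425 > 0,  v_rel·d = -135 < 0  ⇒  outside

inside=no margin=3425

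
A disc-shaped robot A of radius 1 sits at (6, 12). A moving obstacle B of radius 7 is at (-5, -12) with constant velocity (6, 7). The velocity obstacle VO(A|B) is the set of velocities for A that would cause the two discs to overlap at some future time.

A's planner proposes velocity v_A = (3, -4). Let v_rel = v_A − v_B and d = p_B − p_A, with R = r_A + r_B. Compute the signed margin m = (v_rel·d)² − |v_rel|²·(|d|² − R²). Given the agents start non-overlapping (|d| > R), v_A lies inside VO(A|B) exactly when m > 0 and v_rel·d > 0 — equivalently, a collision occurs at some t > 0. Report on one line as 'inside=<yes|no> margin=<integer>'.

d = (-11, -24),  |d|² = 697;  R = 1+7 = 8,  c = 697−8² = 633
v_rel = (-3, -11),  |v_rel|² = 130;  v_rel·d = (-3)·(-11) + (-11)·(-24) = 297
130·t² − 594·t + 633 = 0  ⇒  m = 297² − 130·633 = 5919
m = 5919 > 0,  v_rel·d = 297 > 0  ⇒  inside

inside=yes margin=5919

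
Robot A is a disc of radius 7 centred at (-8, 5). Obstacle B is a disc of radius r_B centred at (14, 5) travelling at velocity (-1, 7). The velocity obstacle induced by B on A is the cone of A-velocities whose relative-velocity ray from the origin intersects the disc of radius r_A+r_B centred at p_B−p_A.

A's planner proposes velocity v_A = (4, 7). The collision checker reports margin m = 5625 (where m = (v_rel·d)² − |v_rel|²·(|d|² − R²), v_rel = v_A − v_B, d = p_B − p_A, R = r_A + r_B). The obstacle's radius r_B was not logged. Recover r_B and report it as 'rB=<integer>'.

m = 5625
d = (22, 0);  v_rel = (5, 0),  |v_rel|² = 25
v_rel×d = (5)·(0) − (0)·(22) = 0
since m = R²·25 − 0²:  R² = (0 + 5625) / 25 = 225
R = √225 = 15  ⇒  r_B = 15 − 7 = 8

rB=8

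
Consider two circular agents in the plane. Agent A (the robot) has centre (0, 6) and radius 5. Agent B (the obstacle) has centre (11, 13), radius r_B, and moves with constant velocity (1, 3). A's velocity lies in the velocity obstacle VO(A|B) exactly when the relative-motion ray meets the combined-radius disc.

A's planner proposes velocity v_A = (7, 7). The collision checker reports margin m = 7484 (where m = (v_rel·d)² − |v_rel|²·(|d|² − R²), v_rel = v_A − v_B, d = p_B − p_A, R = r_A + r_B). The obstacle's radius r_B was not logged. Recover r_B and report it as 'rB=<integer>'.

m = 7484
d = (11, 7);  v_rel = (6, 4),  |v_rel|² = 52
v_rel×d = (6)·(7) − (4)·(11) = -2
since m = R²·52 − (-2)²:  R² = (4 + 7484) / 52 = 144
R = √144 = 12  ⇒  r_B = 12 − 5 = 7

rB=7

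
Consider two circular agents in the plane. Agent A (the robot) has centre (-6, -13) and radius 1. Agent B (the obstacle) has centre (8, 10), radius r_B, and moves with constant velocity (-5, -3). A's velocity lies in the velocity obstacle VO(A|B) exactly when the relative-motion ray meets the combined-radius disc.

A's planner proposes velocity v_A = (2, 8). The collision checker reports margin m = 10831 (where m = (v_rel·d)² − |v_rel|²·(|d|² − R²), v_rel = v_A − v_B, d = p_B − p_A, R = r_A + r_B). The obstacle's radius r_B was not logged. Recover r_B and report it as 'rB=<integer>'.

m = 10831
d = (14, 23);  v_rel = (7, 11),  |v_rel|² = 170
v_rel×d = (7)·(23) − (11)·(14) = 7
since m = R²·170 − 7²:  R² = (49 + 10831) / 170 = 64
R = √64 = 8  ⇒  r_B = 8 − 1 = 7

rB=7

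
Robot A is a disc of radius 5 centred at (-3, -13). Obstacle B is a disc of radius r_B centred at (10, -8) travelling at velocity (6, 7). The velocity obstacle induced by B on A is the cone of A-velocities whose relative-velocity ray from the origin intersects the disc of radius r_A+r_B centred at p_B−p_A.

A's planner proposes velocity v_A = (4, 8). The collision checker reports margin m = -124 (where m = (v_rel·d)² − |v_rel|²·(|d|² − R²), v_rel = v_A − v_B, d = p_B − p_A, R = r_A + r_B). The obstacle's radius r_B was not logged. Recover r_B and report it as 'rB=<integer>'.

m = -124
d = (13, 5);  v_rel = (-2, 1),  |v_rel|² = 5
v_rel×d = (-2)·(5) − (1)·(13) = -23
since m = R²·5 − (-23)²:  R² = (529 + -124) / 5 = 81
R = √81 = 9  ⇒  r_B = 9 − 5 = 4

rB=4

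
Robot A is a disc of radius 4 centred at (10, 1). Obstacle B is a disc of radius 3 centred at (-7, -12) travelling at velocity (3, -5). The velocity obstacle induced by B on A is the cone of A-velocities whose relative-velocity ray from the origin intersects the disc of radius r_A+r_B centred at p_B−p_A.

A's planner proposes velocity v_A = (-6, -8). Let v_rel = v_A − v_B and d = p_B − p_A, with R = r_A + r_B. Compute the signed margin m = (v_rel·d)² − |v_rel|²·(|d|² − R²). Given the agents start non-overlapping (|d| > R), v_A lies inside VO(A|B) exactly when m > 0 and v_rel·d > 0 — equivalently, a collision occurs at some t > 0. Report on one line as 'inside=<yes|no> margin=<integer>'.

d = (-17, -13),  |d|² = 458;  R = 4+3 = 7,  c = 458−7² = 409
v_rel = (-9, -3),  |v_rel|² = 90;  v_rel·d = (-9)·(-17) + (-3)·(-13) = 192
90·t² − 384·t + 409 = 0  ⇒  m = 192² − 90·409 = 54
m = 54 > 0,  v_rel·d = 192 > 0  ⇒  inside

inside=yes margin=54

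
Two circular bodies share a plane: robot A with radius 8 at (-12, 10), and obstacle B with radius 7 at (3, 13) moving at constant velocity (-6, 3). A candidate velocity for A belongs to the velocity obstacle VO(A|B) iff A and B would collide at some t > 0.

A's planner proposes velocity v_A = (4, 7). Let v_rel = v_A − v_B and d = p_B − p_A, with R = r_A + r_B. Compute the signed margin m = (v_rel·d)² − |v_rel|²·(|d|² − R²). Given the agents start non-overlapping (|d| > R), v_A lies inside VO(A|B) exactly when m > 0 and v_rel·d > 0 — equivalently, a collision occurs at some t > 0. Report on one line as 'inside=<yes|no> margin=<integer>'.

d = (15, 3),  |d|² = 234;  R = 8+7 = 15,  c = 234−15² = 9
v_rel = (10, 4),  |v_rel|² = 116;  v_rel·d = (10)·(15) + (4)·(3) = 162
116·t² − 324·t + 9 = 0  ⇒  m = 162² − 116·9 = 25200
m = 25200 > 0,  v_rel·d = 162 > 0  ⇒  inside

inside=yes margin=25200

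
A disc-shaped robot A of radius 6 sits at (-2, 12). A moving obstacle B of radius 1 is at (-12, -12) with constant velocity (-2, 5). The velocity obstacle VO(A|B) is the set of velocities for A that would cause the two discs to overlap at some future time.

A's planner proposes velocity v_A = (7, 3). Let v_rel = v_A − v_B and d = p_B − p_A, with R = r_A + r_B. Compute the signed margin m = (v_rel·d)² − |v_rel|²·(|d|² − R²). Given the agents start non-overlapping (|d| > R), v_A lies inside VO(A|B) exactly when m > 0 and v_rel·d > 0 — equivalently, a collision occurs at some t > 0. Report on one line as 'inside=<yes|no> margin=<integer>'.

d = (-10, -24),  |d|² = 676;  R = 6+1 = 7,  c = 676−7² = 627
v_rel = (9, -2),  |v_rel|² = 85;  v_rel·d = (9)·(-10) + (-2)·(-24) = -42
85·t² + 84·t + 627 = 0  ⇒  m = (-42)² − 85·627 = -51531
m = -51531 < 0,  v_rel·d = -42 < 0  ⇒  outside

inside=no margin=-51531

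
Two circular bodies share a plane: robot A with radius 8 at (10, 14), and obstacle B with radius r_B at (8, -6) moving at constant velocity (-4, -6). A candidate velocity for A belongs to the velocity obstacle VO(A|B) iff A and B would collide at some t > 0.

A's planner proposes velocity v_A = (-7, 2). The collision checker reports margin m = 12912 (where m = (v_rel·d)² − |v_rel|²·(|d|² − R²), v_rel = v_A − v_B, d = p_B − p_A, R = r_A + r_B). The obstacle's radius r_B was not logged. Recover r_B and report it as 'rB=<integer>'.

m = 12912
d = (-2, -20);  v_rel = (-3, 8),  |v_rel|² = 73
v_rel×d = (-3)·(-20) − (8)·(-2) = 76
since m = R²·73 − 76²:  R² = (5776 + 12912) / 73 = 256
R = √256 = 16  ⇒  r_B = 16 − 8 = 8

rB=8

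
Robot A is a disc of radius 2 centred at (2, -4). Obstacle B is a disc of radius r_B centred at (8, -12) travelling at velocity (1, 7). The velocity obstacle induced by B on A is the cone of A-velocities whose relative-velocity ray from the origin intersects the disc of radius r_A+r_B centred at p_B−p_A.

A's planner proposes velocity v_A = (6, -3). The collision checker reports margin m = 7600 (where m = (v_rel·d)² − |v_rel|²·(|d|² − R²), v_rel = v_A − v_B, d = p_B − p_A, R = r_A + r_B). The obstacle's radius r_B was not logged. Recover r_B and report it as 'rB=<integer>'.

m = 7600
d = (6, -8);  v_rel = (5, -10),  |v_rel|² = 125
v_rel×d = (5)·(-8) − (-10)·(6) = 20
since m = R²·125 − 20²:  R² = (400 + 7600) / 125 = 64
R = √64 = 8  ⇒  r_B = 8 − 2 = 6

rB=6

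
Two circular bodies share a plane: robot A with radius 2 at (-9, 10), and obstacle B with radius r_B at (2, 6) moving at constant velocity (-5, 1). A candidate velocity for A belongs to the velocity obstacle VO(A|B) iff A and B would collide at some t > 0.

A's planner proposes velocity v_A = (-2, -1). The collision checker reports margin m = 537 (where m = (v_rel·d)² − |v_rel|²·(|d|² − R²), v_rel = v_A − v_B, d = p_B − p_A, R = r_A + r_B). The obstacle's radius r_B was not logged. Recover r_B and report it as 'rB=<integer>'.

m = 537
d = (11, -4);  v_rel = (3, -2),  |v_rel|² = 13
v_rel×d = (3)·(-4) − (-2)·(11) = 10
since m = R²·13 − 10²:  R² = (100 + 537) / 13 = 49
R = √49 = 7  ⇒  r_B = 7 − 2 = 5

rB=5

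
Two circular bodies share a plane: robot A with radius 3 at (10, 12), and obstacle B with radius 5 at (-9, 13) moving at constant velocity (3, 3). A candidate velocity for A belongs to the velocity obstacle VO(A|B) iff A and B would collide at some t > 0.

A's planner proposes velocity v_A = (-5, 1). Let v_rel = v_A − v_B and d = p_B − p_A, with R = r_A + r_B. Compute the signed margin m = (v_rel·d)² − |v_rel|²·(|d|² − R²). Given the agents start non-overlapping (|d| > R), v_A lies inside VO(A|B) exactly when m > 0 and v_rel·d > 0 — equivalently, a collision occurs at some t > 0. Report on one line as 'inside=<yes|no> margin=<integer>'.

d = (-19, 1),  |d|² = 362;  R = 3+5 = 8,  c = 362−8² = 298
v_rel = (-8, -2),  |v_rel|² = 68;  v_rel·d = (-8)·(-19) + (-2)·(1) = 150
68·t² − 300·t + 298 = 0  ⇒  m = 150² − 68·298 = 2236
m = 2236 > 0,  v_rel·d = 150 > 0  ⇒  inside

inside=yes margin=2236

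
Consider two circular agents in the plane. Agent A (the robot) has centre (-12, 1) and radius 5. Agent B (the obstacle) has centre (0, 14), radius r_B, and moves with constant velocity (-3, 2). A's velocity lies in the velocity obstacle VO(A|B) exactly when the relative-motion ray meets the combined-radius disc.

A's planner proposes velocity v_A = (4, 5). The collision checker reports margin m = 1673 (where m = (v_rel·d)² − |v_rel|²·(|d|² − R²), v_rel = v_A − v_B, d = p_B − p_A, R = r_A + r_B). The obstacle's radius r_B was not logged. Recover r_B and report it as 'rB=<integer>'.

m = 1673
d = (12, 13);  v_rel = (7, 3),  |v_rel|² = 58
v_rel×d = (7)·(13) − (3)·(12) = 55
since m = R²·58 − 55²:  R² = (3025 + 1673) / 58 = 81
R = √81 = 9  ⇒  r_B = 9 − 5 = 4

rB=4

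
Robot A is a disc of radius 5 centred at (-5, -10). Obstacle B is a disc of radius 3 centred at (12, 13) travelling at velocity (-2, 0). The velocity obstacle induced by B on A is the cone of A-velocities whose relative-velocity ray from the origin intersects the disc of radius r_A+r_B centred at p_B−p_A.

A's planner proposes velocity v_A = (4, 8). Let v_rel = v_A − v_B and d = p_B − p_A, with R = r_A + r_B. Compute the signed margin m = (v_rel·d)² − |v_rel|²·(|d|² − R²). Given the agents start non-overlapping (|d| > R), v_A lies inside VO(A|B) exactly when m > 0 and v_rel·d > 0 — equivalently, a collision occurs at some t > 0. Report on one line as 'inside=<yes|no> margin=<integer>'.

d = (17, 23),  |d|² = 818;  R = 5+3 = 8,  c = 818−8² = 754
v_rel = (6, 8),  |v_rel|² = 100;  v_rel·d = (6)·(17) + (8)·(23) = 286
100·t² − 572·t + 754 = 0  ⇒  m = 286² − 100·754 = 6396
m = 6396 > 0,  v_rel·d = 286 > 0  ⇒  inside

inside=yes margin=6396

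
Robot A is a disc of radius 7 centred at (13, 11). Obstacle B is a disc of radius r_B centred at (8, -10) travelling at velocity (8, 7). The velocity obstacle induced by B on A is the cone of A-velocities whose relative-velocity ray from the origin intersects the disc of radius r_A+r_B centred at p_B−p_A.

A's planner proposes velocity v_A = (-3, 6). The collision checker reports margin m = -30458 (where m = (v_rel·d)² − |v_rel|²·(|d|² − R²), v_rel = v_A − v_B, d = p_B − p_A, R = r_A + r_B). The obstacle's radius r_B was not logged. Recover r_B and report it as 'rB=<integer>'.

m = -30458
d = (-5, -21);  v_rel = (-11, -1),  |v_rel|² = 122
v_rel×d = (-11)·(-21) − (-1)·(-5) = 226
since m = R²·122 − 226²:  R² = (51076 + -30458) / 122 = 169
R = √169 = 13  ⇒  r_B = 13 − 7 = 6

rB=6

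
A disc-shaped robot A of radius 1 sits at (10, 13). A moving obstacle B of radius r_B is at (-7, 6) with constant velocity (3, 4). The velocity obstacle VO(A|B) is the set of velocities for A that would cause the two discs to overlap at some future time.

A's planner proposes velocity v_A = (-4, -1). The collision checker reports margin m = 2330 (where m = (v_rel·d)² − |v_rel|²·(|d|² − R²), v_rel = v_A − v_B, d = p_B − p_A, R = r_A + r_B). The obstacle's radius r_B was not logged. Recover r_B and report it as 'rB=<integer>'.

m = 2330
d = (-17, -7);  v_rel = (-7, -5),  |v_rel|² = 74
v_rel×d = (-7)·(-7) − (-5)·(-17) = -36
since m = R²·74 − (-36)²:  R² = (1296 + 2330) / 74 = 49
R = √49 = 7  ⇒  r_B = 7 − 1 = 6

rB=6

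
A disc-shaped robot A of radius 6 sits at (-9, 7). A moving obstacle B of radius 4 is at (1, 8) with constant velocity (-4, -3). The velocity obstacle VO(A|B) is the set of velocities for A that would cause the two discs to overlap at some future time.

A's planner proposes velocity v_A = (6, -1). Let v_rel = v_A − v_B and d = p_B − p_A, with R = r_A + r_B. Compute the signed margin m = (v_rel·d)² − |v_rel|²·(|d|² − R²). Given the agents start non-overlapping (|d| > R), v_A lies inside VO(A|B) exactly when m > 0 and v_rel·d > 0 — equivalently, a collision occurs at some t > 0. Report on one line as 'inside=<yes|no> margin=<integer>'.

d = (10, 1),  |d|² = 101;  R = 6+4 = 10,  c = 101−10² = 1
v_rel = (10, 2),  |v_rel|² = 104;  v_rel·d = (10)·(10) + (2)·(1) = 102
104·t² − 204·t + 1 = 0  ⇒  m = 102² − 104·1 = 10300
m = 10300 > 0,  v_rel·d = 102 > 0  ⇒  inside

inside=yes margin=10300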